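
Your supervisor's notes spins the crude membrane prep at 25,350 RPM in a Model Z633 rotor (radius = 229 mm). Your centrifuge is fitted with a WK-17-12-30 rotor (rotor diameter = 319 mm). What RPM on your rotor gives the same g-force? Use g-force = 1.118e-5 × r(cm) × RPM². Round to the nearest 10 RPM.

30370 RPM

Original rotor: r = 229 mm = 22.9 cm
RCF_original = 1.118 × 10⁻⁵ × 22.9 × (25350)² = 1.118 × 10⁻⁵ × 22.9 × 642,622,500 ≈ 164,525.5 × g
Your rotor: r = 319 mm / 2 = 159.5 mm = 15.95 cm
164,525.5 = 1.118 × 10⁻⁵ × 15.95 × N²
N² = 164,525.5 / (17.8321 × 10⁻⁵) = 922,636,706
N ≈ √922,636,706 ≈ 30,374.9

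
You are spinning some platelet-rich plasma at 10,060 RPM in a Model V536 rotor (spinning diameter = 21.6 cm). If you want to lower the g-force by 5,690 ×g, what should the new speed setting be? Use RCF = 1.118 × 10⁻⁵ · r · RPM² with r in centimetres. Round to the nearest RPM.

7354 RPM

r = 21.6 / 2 = 10.8 cm
Current RCF = 1.118 × 10⁻⁵ × 10.8 × (10060)² = 1.118 × 10⁻⁵ × 10.8 × 101,203,600 ≈ 12,219.7 × g
Target RCF = 12,219.7 − 5,690 = 6,529.7 × g
N² = 6,529.7 / (12.0744 × 10⁻⁵) = 54,078,878
N ≈ √54,078,878 ≈ 7,353.8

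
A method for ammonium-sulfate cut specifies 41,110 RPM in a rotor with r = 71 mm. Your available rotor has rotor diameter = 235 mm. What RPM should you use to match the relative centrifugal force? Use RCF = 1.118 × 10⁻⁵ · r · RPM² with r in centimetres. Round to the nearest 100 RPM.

Original rotor: r = 71 mm = 7.1 cm
RCF_original = 1.118 × 10⁻⁵ × 7.1 × (41110)² = 1.118 × 10⁻⁵ × 7.1 × 1,690,032,100 ≈ 134,151.4 × g
Your rotor: r = 235 mm / 2 = 117.5 mm = 11.75 cm
134,151.4 = 1.118 × 10⁻⁵ × 11.75 × N²
N² = 134,151.4 / (13.1365 × 10⁻⁵) = 1,021,211,129
N ≈ √1,021,211,129 ≈ 31,956.4

32000 RPM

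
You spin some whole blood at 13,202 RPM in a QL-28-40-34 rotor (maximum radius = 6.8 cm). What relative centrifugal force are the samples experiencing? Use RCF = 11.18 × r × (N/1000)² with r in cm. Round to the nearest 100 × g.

13300 g

RCF = 11.18 × 6.8 × (13.202)² = 11.18 × 6.8 × 174.292804 ≈ 13,250.4 × g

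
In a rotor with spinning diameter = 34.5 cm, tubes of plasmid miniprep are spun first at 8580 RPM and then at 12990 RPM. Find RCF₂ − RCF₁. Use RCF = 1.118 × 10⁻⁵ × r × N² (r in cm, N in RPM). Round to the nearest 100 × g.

r = 34.5 / 2 = 17.25 cm
RCF₁ = 1.118 × 10⁻⁵ × 17.25 × (8580)² = 1.118 × 10⁻⁵ × 17.25 × 73,616,400 ≈ 14,197.3 × g
RCF₂ = 1.118 × 10⁻⁵ × 17.25 × (12990)² = 1.118 × 10⁻⁵ × 17.25 × 168,740,100 ≈ 32,542.4 × g
Increase = 32,542.4 − 14,197.3 = 18,345.1

≈ 18300 × g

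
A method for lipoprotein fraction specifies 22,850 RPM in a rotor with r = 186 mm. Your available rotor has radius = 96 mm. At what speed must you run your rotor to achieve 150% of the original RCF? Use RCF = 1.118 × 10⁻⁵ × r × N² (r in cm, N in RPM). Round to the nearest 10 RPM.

38950 RPM

Original rotor: r = 186 mm = 18.6 cm
RCF_original = 1.118 × 10⁻⁵ × 18.6 × (22850)² = 1.118 × 10⁻⁵ × 18.6 × 522,122,500 ≈ 108,574.3 × g
Target RCF = 1.5 × 108,574.3 ≈ 162,861.5 × g
Your rotor: r = 96 mm = 9.6 cm
162,861.5 = 1.118 × 10⁻⁵ × 9.6 × N²
N² = 162,861.5 / (10.7328 × 10⁻⁵) = 1,517,418,567
N ≈ √1,517,418,567 ≈ 38,954.1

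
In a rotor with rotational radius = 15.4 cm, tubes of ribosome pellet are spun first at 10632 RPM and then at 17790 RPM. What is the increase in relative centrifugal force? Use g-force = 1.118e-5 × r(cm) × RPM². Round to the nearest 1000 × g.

≈ 35000 × g

RCF₁ = 1.118 × 10⁻⁵ × 15.4 × (10632)² = 1.118 × 10⁻⁵ × 15.4 × 113,039,424 ≈ 19,462.2 × g
RCF₂ = 1.118 × 10⁻⁵ × 15.4 × (17790)² = 1.118 × 10⁻⁵ × 15.4 × 316,484,100 ≈ 54,489.7 × g
Increase = 54,489.7 − 19,462.2 = 35,027.5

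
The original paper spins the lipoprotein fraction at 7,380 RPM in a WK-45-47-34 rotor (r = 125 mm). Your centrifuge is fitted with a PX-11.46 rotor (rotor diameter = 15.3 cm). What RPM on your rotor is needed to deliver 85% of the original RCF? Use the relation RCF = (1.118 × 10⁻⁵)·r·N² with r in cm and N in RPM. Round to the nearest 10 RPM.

Original rotor: r = 125 mm = 12.5 cm
RCF_original = 1.118 × 10⁻⁵ × 12.5 × (7380)² = 1.118 × 10⁻⁵ × 12.5 × 54,464,400 ≈ 7,611.4 × g
Target RCF = 0.85 × 7,611.4 ≈ 6,469.7 × g
Your rotor: r = 15.3 / 2 = 7.65 cm
6,469.7 = 1.118 × 10⁻⁵ × 7.65 × N²
N² = 6,469.7 / (8.5527 × 10⁻⁵) = 75,645,118
N ≈ √75,645,118 ≈ 8,697.4

8700 RPM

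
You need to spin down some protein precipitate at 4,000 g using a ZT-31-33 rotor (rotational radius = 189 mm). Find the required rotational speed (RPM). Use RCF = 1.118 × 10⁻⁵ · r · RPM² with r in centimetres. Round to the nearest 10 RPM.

≈ 4350 RPM

r = 189 mm = 18.9 cm
4,000 = 1.118 × 10⁻⁵ × 18.9 × N²
N² = 4,000 / (21.1302 × 10⁻⁵) = 18,930,251
N ≈ √18,930,251 ≈ 4,350.9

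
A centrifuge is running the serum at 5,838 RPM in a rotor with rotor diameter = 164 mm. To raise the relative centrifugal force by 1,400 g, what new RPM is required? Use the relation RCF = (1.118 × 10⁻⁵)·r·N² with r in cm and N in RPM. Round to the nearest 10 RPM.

r = 164 mm / 2 = 82 mm = 8.2 cm
Current RCF = 1.118 × 10⁻⁵ × 8.2 × (5838)² = 1.118 × 10⁻⁵ × 8.2 × 34,082,244 ≈ 3,124.5 × g
Target RCF = 3,124.5 + 1,400 = 4,524.5 × g
N² = 4,524.5 / (9.1676 × 10⁻⁵) = 49,353,157
N ≈ √49,353,157 ≈ 7,025.2

7030 RPM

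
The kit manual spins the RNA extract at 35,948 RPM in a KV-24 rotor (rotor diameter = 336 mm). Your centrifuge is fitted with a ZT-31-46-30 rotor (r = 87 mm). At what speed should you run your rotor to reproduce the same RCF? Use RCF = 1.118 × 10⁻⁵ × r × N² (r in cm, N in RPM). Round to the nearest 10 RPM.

Original rotor: r = 336 mm / 2 = 168 mm = 16.8 cm
RCF = 1.118 × 10⁻⁵ × r × N²
RCF_original = 1.118 × 10⁻⁵ × 16.8 × (35948)² = 1.118 × 10⁻⁵ × 16.8 × 1,292,258,704 ≈ 242,717.2 × g
Your rotor: r = 87 mm = 8.7 cm
242,717.2 = 1.118 × 10⁻⁵ × 8.7 × N²
N² = 242,717.2 / (9.7266 × 10⁻⁵) = 2,495,396,130
N ≈ √2,495,396,130 ≈ 49,953.9

≈ 49950 RPM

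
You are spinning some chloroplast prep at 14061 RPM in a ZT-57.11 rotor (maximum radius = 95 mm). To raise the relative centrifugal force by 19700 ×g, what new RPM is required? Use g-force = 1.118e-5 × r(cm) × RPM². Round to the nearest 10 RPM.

r = 95 mm = 9.5 cm
Current RCF = 1.118 × 10⁻⁵ × 9.5 × (14061)² = 1.118 × 10⁻⁵ × 9.5 × 197,711,721 ≈ 20,999 × g
Target RCF = 20,999 + 19,700 = 40,699 × g
N² = 40,699 / (10.621 × 10⁻⁵) = 383,193,673
N ≈ √383,193,673 ≈ 19,575.3

≈ 19580 RPM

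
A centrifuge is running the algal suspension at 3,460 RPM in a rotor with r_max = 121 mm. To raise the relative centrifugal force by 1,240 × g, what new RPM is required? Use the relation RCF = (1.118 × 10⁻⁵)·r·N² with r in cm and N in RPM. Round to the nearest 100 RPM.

≈ 4600 RPM

r = 121 mm = 12.1 cm
Current RCF = 1.118 × 10⁻⁵ × 12.1 × (3460)² = 1.118 × 10⁻⁵ × 12.1 × 11,971,600 ≈ 1,619.5 × g
Target RCF = 1,619.5 + 1,240 = 2,859.5 × g
N² = 2,859.5 / (13.5278 × 10⁻⁵) = 21,137,953
N ≈ √21,137,953 ≈ 4,597.6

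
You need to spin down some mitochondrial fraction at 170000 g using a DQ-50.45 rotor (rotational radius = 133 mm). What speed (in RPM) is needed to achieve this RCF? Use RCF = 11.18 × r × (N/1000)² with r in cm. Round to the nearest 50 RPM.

33800 RPM

r = 133 mm = 13.3 cm
170,000 = 11.18 × 13.3 × (N/1000)²
(N/1000)² = 170,000 / 148.694 = 1143.288
N = 1000 × √1143.288 ≈ 33,812.5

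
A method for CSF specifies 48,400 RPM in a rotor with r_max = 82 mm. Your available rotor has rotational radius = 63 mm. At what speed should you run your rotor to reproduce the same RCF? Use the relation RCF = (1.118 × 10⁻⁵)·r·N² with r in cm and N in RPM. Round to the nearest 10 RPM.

55220 RPM

Original rotor: r = 82 mm = 8.2 cm
RCF = 1.118 × 10⁻⁵ × r × N²
RCF_original = 1.118 × 10⁻⁵ × 8.2 × (48400)² = 1.118 × 10⁻⁵ × 8.2 × 2,342,560,000 ≈ 214,756.5 × g
Your rotor: r = 63 mm = 6.3 cm
214,756.5 = 1.118 × 10⁻⁵ × 6.3 × N²
N² = 214,756.5 / (7.0434 × 10⁻⁵) = 3,049,045,915
N ≈ √3,049,045,915 ≈ 55,218.2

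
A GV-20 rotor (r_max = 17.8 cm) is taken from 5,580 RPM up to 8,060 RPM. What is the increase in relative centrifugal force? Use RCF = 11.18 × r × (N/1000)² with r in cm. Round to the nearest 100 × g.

RCF₁ = 11.18 × 17.8 × (5.58)² = 11.18 × 17.8 × 31.1364 ≈ 6,196.3 × g
RCF₂ = 11.18 × 17.8 × (8.06)² = 11.18 × 17.8 × 64.9636 ≈ 12,928 × g
Increase = 12,928 − 6,196.3 = 6,731.7

≈ 6700 ×g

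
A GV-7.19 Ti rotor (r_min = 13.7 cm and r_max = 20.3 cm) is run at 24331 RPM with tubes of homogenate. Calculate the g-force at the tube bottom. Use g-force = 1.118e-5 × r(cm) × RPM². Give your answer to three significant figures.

134000 ×g

Use r_max = 20.3 cm.
RCF = 1.118 × 10⁻⁵ × 20.3 × (24331)² = 1.118 × 10⁻⁵ × 20.3 × 591,997,561 ≈ 134,356.2 × g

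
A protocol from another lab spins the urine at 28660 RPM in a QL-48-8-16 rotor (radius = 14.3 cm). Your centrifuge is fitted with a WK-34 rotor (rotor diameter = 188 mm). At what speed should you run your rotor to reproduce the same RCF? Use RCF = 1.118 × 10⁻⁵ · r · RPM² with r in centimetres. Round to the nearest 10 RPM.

RCF_original = 1.118 × 10⁻⁵ × 14.3 × (28660)² = 1.118 × 10⁻⁵ × 14.3 × 821,395,600 ≈ 131,319.8 × g
Your rotor: r = 188 mm / 2 = 94 mm = 9.4 cm
131,319.8 = 1.118 × 10⁻⁵ × 9.4 × N²
N² = 131,319.8 / (10.5092 × 10⁻⁵) = 1,249,569,901
N ≈ √1,249,569,901 ≈ 35,349.3

≈ 35350 RPM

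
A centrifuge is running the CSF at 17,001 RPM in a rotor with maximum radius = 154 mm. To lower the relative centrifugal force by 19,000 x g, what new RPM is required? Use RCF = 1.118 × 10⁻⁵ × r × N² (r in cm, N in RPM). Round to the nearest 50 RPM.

13350 RPM

r = 154 mm = 15.4 cm
Current RCF = 1.118 × 10⁻⁵ × 15.4 × (17001)² = 1.118 × 10⁻⁵ × 15.4 × 289,034,001 ≈ 49,763.6 × g
Target RCF = 49,763.6 − 19,000 = 30,763.6 × g
N² = 30,763.6 / (17.2172 × 10⁻⁵) = 178,679,460
N ≈ √178,679,460 ≈ 13,367.1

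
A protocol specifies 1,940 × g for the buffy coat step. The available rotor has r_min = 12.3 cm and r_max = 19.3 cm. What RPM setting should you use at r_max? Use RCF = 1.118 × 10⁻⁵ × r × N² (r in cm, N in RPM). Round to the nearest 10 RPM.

3000 RPM

Use r_max = 19.3 cm.
1,940 = 1.118 × 10⁻⁵ × 19.3 × N²
N² = 1,940 / (21.5774 × 10⁻⁵) = 8,990,889
N ≈ √8,990,889 ≈ 2,998.5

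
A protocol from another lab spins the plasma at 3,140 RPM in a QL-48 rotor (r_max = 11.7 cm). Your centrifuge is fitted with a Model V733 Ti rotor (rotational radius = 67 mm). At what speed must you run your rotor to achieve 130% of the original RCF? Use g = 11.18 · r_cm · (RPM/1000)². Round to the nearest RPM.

4731 RPM

RCF = 11.18 × r × (N/1000)²
RCF_original = 11.18 × 11.7 × (3.14)² = 11.18 × 11.7 × 9.8596 ≈ 1,289.7 × g
Target RCF = 1.3 × 1,289.7 ≈ 1,676.6 × g
Your rotor: r = 67 mm = 6.7 cm
1,676.6 = 11.18 × 6.7 × (N/1000)²
(N/1000)² = 1,676.6 / 74.906 = 22.38272
N = 1000 × √22.38272 ≈ 4,731.0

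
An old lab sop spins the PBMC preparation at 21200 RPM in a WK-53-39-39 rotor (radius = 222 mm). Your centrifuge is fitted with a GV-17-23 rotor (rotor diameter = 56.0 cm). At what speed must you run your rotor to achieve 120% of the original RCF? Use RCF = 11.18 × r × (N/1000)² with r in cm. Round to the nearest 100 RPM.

Original rotor: r = 222 mm = 22.2 cm
RCF_original = 11.18 × 22.2 × (21.2)² = 11.18 × 22.2 × 449.44 ≈ 111,549.2 × g
Target RCF = 1.2 × 111,549.2 ≈ 133,859 × g
Your rotor: r = 56.0 / 2 = 28 cm
133,859 = 11.18 × 28 × (N/1000)²
(N/1000)² = 133,859 / 313.04 = 427.6099
N = 1000 × √427.6099 ≈ 20,678.7

20700 RPM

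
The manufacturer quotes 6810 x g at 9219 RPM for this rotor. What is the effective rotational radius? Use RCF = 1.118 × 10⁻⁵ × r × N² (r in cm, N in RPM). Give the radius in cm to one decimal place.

r ≈ 7.2 cm

RCF = 1.118 × 10⁻⁵ × r × N²
6810 = 1.118 × 10⁻⁵ × r × (9219)²
r = 6810 / (1.118 × 10⁻⁵ × 84,989,961) = 6810 / 950.1878 ≈ 7.167 cm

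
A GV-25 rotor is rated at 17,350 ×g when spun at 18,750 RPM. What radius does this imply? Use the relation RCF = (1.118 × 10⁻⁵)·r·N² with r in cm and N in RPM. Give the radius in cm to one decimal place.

≈ 4.4 cm

RCF = 1.118 × 10⁻⁵ × r × N²
17350 = 1.118 × 10⁻⁵ × r × (18750)²
r = 17350 / (1.118 × 10⁻⁵ × 351,562,500) = 17350 / 3930.469 ≈ 4.414 cm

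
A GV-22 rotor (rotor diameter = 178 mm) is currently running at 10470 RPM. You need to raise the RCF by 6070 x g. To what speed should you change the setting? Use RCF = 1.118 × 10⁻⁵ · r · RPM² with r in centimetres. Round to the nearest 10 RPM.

13060 RPM

r = 178 mm / 2 = 89 mm = 8.9 cm
Current RCF = 1.118 × 10⁻⁵ × 8.9 × (10470)² = 1.118 × 10⁻⁵ × 8.9 × 109,620,900 ≈ 10,907.5 × g
Target RCF = 10,907.5 + 6,070 = 16,977.5 × g
N² = 16,977.5 / (9.9502 × 10⁻⁵) = 170,624,711
N ≈ √170,624,711 ≈ 13,062.3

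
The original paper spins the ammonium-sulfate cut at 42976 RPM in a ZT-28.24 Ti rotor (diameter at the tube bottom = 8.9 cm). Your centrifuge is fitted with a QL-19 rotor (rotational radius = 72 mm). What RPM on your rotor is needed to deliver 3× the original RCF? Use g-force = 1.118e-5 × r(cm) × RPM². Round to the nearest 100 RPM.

Original rotor: r = 8.9 / 2 = 4.45 cm
RCF_original = 1.118 × 10⁻⁵ × 4.45 × (42976)² = 1.118 × 10⁻⁵ × 4.45 × 1,846,936,576 ≈ 91,886.9 × g
Target RCF = 3 × 91,886.9 ≈ 275,660.7 × g
Your rotor: r = 72 mm = 7.2 cm
275,660.7 = 1.118 × 10⁻⁵ × 7.2 × N²
N² = 275,660.7 / (8.0496 × 10⁻⁵) = 3,424,526,685
N ≈ √3,424,526,685 ≈ 58,519.5

58500 RPM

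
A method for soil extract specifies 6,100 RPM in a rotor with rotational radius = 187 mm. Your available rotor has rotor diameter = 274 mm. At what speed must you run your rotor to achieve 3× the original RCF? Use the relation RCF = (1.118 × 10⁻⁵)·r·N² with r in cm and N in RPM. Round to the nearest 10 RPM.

12340 RPM

Original rotor: r = 187 mm = 18.7 cm
RCF = 1.118 × 10⁻⁵ × r × N²
RCF_original = 1.118 × 10⁻⁵ × 18.7 × (6100)² = 1.118 × 10⁻⁵ × 18.7 × 37,210,000 ≈ 7,779.3 × g
Target RCF = 3 × 7,779.3 ≈ 23,337.9 × g
Your rotor: r = 274 mm / 2 = 137 mm = 13.7 cm
23,337.9 = 1.118 × 10⁻⁵ × 13.7 × N²
N² = 23,337.9 / (15.3166 × 10⁻⁵) = 152,369,978
N ≈ √152,369,978 ≈ 12,343.8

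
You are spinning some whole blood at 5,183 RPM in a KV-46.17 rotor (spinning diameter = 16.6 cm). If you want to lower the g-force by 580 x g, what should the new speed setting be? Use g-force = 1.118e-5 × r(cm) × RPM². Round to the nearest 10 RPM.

≈ 4540 RPM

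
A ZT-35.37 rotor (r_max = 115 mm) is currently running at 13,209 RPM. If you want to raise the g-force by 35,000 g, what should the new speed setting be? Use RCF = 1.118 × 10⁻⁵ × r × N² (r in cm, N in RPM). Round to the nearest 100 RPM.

≈ 21100 RPM

r = 115 mm = 11.5 cm
Current RCF = 1.118 × 10⁻⁵ × 11.5 × (13209)² = 1.118 × 10⁻⁵ × 11.5 × 174,477,681 ≈ 22,432.6 × g
Target RCF = 22,432.6 + 35,000 = 57,432.6 × g
N² = 57,432.6 / (12.857 × 10⁻⁵) = 446,702,963
N ≈ √446,702,963 ≈ 21,135.3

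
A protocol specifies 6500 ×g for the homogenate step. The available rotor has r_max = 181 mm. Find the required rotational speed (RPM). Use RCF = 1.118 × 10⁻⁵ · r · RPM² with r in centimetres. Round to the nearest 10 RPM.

N ≈ 5670 RPM

r = 181 mm = 18.1 cm
6,500 = 1.118 × 10⁻⁵ × 18.1 × N²
N² = 6,500 / (20.2358 × 10⁻⁵) = 32,121,290
N ≈ √32,121,290 ≈ 5,667.6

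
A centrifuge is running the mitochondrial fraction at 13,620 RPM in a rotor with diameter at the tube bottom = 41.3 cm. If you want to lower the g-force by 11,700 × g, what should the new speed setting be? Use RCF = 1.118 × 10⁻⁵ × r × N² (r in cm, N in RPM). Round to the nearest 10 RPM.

r = 41.3 / 2 = 20.65 cm
Current RCF = 1.118 × 10⁻⁵ × 20.65 × (13620)² = 1.118 × 10⁻⁵ × 20.65 × 185,504,400 ≈ 42,826.8 × g
Target RCF = 42,826.8 − 11,700 = 31,126.8 × g
N² = 31,126.8 / (23.0867 × 10⁻⁵) = 134,825,679
N ≈ √134,825,679 ≈ 11,611.4

N₂ ≈ 11610 RPM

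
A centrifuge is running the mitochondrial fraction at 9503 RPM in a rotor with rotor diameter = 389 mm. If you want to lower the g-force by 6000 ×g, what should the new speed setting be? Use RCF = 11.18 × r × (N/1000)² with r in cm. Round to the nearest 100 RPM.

r = 389 mm / 2 = 194.5 mm = 19.45 cm
Current RCF = 11.18 × 19.45 × (9.503)² = 11.18 × 19.45 × 90.307009 ≈ 19,637.3 × g
Target RCF = 19,637.3 − 6,000 = 13,637.3 × g
(N/1000)² = 13,637.3 / 217.451 = 62.71436
N = 1000 × √62.71436 ≈ 7,919.2

≈ 7900 RPM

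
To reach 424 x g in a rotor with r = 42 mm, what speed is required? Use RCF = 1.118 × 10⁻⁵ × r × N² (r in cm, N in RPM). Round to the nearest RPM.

r = 42 mm = 4.2 cm
RCF = 1.118 × 10⁻⁵ × r × N²
424 = 1.118 × 10⁻⁵ × 4.2 × N²
N² = 424 / (4.6956 × 10⁻⁵) = 9,029,730
N ≈ √9,029,730 ≈ 3,005.0

3005 RPM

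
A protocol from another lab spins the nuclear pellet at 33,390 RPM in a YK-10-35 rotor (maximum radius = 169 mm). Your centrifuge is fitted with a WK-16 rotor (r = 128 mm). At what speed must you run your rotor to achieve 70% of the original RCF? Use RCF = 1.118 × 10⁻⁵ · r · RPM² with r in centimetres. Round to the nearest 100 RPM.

Original rotor: r = 169 mm = 16.9 cm
RCF = 1.118 × 10⁻⁵ × r × N²
RCF_original = 1.118 × 10⁻⁵ × 16.9 × (33390)² = 1.118 × 10⁻⁵ × 16.9 × 1,114,892,100 ≈ 210,649.9 × g
Target RCF = 0.7 × 210,649.9 ≈ 147,454.9 × g
Your rotor: r = 128 mm = 12.8 cm
147,454.9 = 1.118 × 10⁻⁵ × 12.8 × N²
N² = 147,454.9 / (14.3104 × 10⁻⁵) = 1,030,403,762
N ≈ √1,030,403,762 ≈ 32,099.9

32100 RPM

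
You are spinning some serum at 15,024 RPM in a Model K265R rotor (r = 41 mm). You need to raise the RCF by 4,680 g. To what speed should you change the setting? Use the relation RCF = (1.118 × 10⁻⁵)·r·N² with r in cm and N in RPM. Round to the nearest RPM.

r = 41 mm = 4.1 cm
Current RCF = 1.118 × 10⁻⁵ × 4.1 × (15024)² = 1.118 × 10⁻⁵ × 4.1 × 225,720,576 ≈ 10,346.6 × g
Target RCF = 10,346.6 + 4,680 = 15,026.6 × g
N² = 15,026.6 / (4.5838 × 10⁻⁵) = 327,819,713
N ≈ √327,819,713 ≈ 18,105.8

≈ 18106 RPM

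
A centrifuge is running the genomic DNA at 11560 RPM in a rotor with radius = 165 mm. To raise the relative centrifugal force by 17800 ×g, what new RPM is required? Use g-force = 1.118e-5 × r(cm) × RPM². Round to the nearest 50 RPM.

r = 165 mm = 16.5 cm
Current RCF = 1.118 × 10⁻⁵ × 16.5 × (11560)² = 1.118 × 10⁻⁵ × 16.5 × 133,633,600 ≈ 24,651.4 × g
Target RCF = 24,651.4 + 17,800 = 42,451.4 × g
N² = 42,451.4 / (18.447 × 10⁻⁵) = 230,126,308
N ≈ √230,126,308 ≈ 15,169.9

≈ 15150 RPM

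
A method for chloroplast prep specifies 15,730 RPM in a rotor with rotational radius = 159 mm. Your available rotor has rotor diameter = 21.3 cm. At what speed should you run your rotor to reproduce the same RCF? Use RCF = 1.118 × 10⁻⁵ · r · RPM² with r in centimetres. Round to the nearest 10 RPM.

19220 RPM

Original rotor: r = 159 mm = 15.9 cm
RCF = 1.118 × 10⁻⁵ × r × N²
RCF_original = 1.118 × 10⁻⁵ × 15.9 × (15730)² = 1.118 × 10⁻⁵ × 15.9 × 247,432,900 ≈ 43,984.2 × g
Your rotor: r = 21.3 / 2 = 10.65 cm
43,984.2 = 1.118 × 10⁻⁵ × 10.65 × N²
N² = 43,984.2 / (11.9067 × 10⁻⁵) = 369,407,141
N ≈ √369,407,141 ≈ 19,220.0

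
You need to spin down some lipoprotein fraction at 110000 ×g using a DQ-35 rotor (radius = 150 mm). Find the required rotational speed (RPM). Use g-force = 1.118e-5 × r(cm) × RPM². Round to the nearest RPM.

≈ 25611 RPM

r = 150 mm = 15.0 cm
110,000 = 1.118 × 10⁻⁵ × 15 × N²
N² = 110,000 / (16.77 × 10⁻⁵) = 655,933,214
N ≈ √655,933,214 ≈ 25,611.2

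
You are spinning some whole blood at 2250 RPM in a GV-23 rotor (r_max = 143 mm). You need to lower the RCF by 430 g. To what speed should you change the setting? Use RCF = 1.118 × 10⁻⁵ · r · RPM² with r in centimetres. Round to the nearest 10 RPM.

r = 143 mm = 14.3 cm
Current RCF = 1.118 × 10⁻⁵ × 14.3 × (2250)² = 1.118 × 10⁻⁵ × 14.3 × 5,062,500 ≈ 809.4 × g
Target RCF = 809.4 − 430 = 379.4 × g
N² = 379.4 / (15.9874 × 10⁻⁵) = 2,373,119
N ≈ √2,373,119 ≈ 1,540.5

≈ 1540 RPM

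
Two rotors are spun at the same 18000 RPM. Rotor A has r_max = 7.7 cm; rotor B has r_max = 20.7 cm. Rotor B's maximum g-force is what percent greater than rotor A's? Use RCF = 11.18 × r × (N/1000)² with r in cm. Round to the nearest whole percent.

169%

At equal RPM, RCF scales linearly with r: ratio = 20.7 / 7.7 = 2.6883.
So rotor B delivers 168.8% more g-force.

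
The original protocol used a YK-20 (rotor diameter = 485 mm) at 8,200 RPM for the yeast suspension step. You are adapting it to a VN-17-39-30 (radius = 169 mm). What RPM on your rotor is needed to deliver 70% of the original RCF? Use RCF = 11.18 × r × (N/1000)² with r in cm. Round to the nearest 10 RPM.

Original rotor: r = 485 mm / 2 = 242.5 mm = 24.25 cm
RCF_original = 11.18 × 24.25 × (8.2)² = 11.18 × 24.25 × 67.24 ≈ 18,229.8 × g
Target RCF = 0.7 × 18,229.8 ≈ 12,760.9 × g
Your rotor: r = 169 mm = 16.9 cm
12,760.9 = 11.18 × 16.9 × (N/1000)²
(N/1000)² = 12,760.9 / 188.942 = 67.53872
N = 1000 × √67.53872 ≈ 8,218.2

8220 RPM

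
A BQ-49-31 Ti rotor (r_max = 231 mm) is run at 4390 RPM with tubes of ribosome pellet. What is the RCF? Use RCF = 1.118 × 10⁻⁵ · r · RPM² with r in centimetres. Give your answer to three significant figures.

r = 231 mm = 23.1 cm
RCF = 1.118 × 10⁻⁵ × r × N²
RCF = 1.118 × 10⁻⁵ × 23.1 × (4390)² = 1.118 × 10⁻⁵ × 23.1 × 19,272,100 ≈ 4,977.2 × g

RCF ≈ 4980 x g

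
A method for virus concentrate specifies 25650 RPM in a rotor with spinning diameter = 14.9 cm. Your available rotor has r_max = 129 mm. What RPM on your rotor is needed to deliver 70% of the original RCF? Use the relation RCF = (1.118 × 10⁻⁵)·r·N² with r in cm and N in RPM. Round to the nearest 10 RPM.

Original rotor: r = 14.9 / 2 = 7.45 cm
RCF_original = 1.118 × 10⁻⁵ × 7.45 × (25650)² = 1.118 × 10⁻⁵ × 7.45 × 657,922,500 ≈ 54,799 × g
Target RCF = 0.7 × 54,799 ≈ 38,359.3 × g
Your rotor: r = 129 mm = 12.9 cm
38,359.3 = 1.118 × 10⁻⁵ × 12.9 × N²
N² = 38,359.3 / (14.4222 × 10⁻⁵) = 265,973,985
N ≈ √265,973,985 ≈ 16,308.7

≈ 16310 RPM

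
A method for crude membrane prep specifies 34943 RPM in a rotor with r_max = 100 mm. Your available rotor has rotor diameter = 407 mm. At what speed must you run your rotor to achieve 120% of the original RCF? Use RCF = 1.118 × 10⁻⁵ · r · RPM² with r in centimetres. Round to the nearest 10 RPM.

Original rotor: r = 100 mm = 10.0 cm
RCF = 1.118 × 10⁻⁵ × r × N²
RCF_original = 1.118 × 10⁻⁵ × 10 × (34943)² = 1.118 × 10⁻⁵ × 10 × 1,221,013,249 ≈ 136,509.3 × g
Target RCF = 1.2 × 136,509.3 ≈ 163,811.2 × g
Your rotor: r = 407 mm / 2 = 203.5 mm = 20.35 cm
163,811.2 = 1.118 × 10⁻⁵ × 20.35 × N²
N² = 163,811.2 / (22.7513 × 10⁻⁵) = 720,008,087
N ≈ √720,008,087 ≈ 26,833.0

26830 RPM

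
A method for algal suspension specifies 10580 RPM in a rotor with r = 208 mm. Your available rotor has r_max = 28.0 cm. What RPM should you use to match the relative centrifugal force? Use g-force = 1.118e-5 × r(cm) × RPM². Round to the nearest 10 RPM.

Original rotor: r = 208 mm = 20.8 cm
RCF_original = 1.118 × 10⁻⁵ × 20.8 × (10580)² = 1.118 × 10⁻⁵ × 20.8 × 111,936,400 ≈ 26,030.1 × g
26,030.1 = 1.118 × 10⁻⁵ × 28 × N²
N² = 26,030.1 / (31.304 × 10⁻⁵) = 83,152,632
N ≈ √83,152,632 ≈ 9,118.8

≈ 9120 RPM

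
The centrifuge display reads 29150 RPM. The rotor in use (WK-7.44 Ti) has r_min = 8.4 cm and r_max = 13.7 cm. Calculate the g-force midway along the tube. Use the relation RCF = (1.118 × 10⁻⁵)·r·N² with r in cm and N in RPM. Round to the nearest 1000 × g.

r_avg = (8.4 + 13.7) / 2 = 11.05 cm
RCF = 1.118 × 10⁻⁵ × r × N²
RCF = 1.118 × 10⁻⁵ × 11.05 × (29150)² = 1.118 × 10⁻⁵ × 11.05 × 849,722,500 ≈ 104,973.9 × g

105000 × g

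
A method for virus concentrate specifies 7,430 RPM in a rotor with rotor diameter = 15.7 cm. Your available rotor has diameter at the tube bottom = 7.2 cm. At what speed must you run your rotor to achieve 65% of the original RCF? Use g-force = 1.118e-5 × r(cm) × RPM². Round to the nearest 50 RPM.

8850 RPM

Original rotor: r = 15.7 / 2 = 7.85 cm
RCF_original = 1.118 × 10⁻⁵ × 7.85 × (7430)² = 1.118 × 10⁻⁵ × 7.85 × 55,204,900 ≈ 4,844.9 × g
Target RCF = 0.65 × 4,844.9 ≈ 3,149.2 × g
Your rotor: r = 7.2 / 2 = 3.6 cm
3,149.2 = 1.118 × 10⁻⁵ × 3.6 × N²
N² = 3,149.2 / (4.0248 × 10⁻⁵) = 78,244,882
N ≈ √78,244,882 ≈ 8,845.6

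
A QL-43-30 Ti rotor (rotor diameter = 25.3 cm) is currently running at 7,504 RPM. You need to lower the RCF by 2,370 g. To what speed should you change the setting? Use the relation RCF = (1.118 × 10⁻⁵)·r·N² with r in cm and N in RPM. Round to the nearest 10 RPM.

N₂ ≈ 6290 RPM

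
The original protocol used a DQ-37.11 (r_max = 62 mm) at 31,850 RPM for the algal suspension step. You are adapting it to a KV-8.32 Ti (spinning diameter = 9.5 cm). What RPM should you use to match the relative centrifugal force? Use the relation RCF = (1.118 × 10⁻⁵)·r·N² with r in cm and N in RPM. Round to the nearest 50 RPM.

Original rotor: r = 62 mm = 6.2 cm
RCF = 1.118 × 10⁻⁵ × r × N²
RCF_original = 1.118 × 10⁻⁵ × 6.2 × (31850)² = 1.118 × 10⁻⁵ × 6.2 × 1,014,422,500 ≈ 70,315.7 × g
Your rotor: r = 9.5 / 2 = 4.75 cm
70,315.7 = 1.118 × 10⁻⁵ × 4.75 × N²
N² = 70,315.7 / (5.3105 × 10⁻⁵) = 1,324,088,127
N ≈ √1,324,088,127 ≈ 36,388.0

≈ 36400 RPM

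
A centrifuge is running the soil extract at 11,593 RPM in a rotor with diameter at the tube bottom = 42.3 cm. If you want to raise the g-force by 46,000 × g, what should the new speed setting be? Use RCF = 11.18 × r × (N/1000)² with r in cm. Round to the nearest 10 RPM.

r = 42.3 / 2 = 21.15 cm
Current RCF = 11.18 × 21.15 × (11.593)² = 11.18 × 21.15 × 134.397649 ≈ 31,779.3 × g
Target RCF = 31,779.3 + 46,000 = 77,779.3 × g
(N/1000)² = 77,779.3 / 236.457 = 328.9363
N = 1000 × √328.9363 ≈ 18,136.6

≈ 18140 RPM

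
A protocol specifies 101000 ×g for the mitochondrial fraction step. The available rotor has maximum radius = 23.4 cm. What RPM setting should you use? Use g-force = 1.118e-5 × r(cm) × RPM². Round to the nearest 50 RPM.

N ≈ 19650 RPM

101,000 = 1.118 × 10⁻⁵ × 23.4 × N²
N² = 101,000 / (26.1612 × 10⁻⁵) = 386,067,917
N ≈ √386,067,917 ≈ 19,648.6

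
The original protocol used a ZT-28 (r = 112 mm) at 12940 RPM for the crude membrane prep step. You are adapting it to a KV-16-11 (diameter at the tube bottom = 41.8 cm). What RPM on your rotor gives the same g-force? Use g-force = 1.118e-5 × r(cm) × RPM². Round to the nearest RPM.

9473 RPM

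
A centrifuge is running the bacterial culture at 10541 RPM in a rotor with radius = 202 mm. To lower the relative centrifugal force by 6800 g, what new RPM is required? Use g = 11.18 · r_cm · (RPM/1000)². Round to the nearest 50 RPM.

≈ 9000 RPM

r = 202 mm = 20.2 cm
Current RCF = 11.18 × 20.2 × (10.541)² = 11.18 × 20.2 × 111.112681 ≈ 25,093.2 × g
Target RCF = 25,093.2 − 6,800 = 18,293.2 × g
(N/1000)² = 18,293.2 / 225.836 = 81.00214
N = 1000 × √81.00214 ≈ 9,000.1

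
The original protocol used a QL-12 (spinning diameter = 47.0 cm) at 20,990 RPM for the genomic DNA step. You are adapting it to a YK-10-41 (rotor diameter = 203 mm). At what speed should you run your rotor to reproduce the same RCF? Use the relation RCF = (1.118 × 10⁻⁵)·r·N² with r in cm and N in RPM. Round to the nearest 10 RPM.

Original rotor: r = 47.0 / 2 = 23.5 cm
RCF = 1.118 × 10⁻⁵ × r × N²
RCF_original = 1.118 × 10⁻⁵ × 23.5 × (20990)² = 1.118 × 10⁻⁵ × 23.5 × 440,580,100 ≈ 115,753.6 × g
Your rotor: r = 203 mm / 2 = 101.5 mm = 10.15 cm
115,753.6 = 1.118 × 10⁻⁵ × 10.15 × N²
N² = 115,753.6 / (11.3477 × 10⁻⁵) = 1,020,062,215
N ≈ √1,020,062,215 ≈ 31,938.4

31940 RPM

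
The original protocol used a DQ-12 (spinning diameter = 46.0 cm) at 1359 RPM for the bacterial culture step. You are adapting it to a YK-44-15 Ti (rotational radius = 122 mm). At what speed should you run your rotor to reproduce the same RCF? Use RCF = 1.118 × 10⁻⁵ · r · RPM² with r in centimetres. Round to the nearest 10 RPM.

1870 RPM

Original rotor: r = 46.0 / 2 = 23 cm
RCF = 1.118 × 10⁻⁵ × r × N²
RCF_original = 1.118 × 10⁻⁵ × 23 × (1359)² = 1.118 × 10⁻⁵ × 23 × 1,846,881 ≈ 474.9 × g
Your rotor: r = 122 mm = 12.2 cm
474.9 = 1.118 × 10⁻⁵ × 12.2 × N²
N² = 474.9 / (13.6396 × 10⁻⁵) = 3,481,774
N ≈ √3,481,774 ≈ 1,866.0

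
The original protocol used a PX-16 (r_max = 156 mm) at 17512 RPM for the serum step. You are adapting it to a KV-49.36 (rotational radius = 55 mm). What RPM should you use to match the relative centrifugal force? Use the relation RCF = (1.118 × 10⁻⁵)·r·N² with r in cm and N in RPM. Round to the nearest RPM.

Original rotor: r = 156 mm = 15.6 cm
RCF = 1.118 × 10⁻⁵ × r × N²
RCF_original = 1.118 × 10⁻⁵ × 15.6 × (17512)² = 1.118 × 10⁻⁵ × 15.6 × 306,670,144 ≈ 53,485.7 × g
Your rotor: r = 55 mm = 5.5 cm
53,485.7 = 1.118 × 10⁻⁵ × 5.5 × N²
N² = 53,485.7 / (6.149 × 10⁻⁵) = 869,827,614
N ≈ √869,827,614 ≈ 29,492.8

29493 RPM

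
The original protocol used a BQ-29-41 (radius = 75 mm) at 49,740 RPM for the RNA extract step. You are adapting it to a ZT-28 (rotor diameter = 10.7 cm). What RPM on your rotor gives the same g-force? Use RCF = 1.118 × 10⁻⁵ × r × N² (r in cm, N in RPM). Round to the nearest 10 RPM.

Original rotor: r = 75 mm = 7.5 cm
RCF_original = 1.118 × 10⁻⁵ × 7.5 × (49740)² = 1.118 × 10⁻⁵ × 7.5 × 2,474,067,600 ≈ 207,450.6 × g
Your rotor: r = 10.7 / 2 = 5.35 cm
207,450.6 = 1.118 × 10⁻⁵ × 5.35 × N²
N² = 207,450.6 / (5.9813 × 10⁻⁵) = 3,468,319,596
N ≈ √3,468,319,596 ≈ 58,892.4

58890 RPM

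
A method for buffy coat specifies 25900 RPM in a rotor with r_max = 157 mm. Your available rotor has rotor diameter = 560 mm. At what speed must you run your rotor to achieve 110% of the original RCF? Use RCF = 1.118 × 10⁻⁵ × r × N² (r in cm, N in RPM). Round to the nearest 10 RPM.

20340 RPM

Original rotor: r = 157 mm = 15.7 cm
RCF = 1.118 × 10⁻⁵ × r × N²
RCF_original = 1.118 × 10⁻⁵ × 15.7 × (25900)² = 1.118 × 10⁻⁵ × 15.7 × 670,810,000 ≈ 117,744.6 × g
Target RCF = 1.1 × 117,744.6 ≈ 129,519.1 × g
Your rotor: r = 560 mm / 2 = 280 mm = 28 cm
129,519.1 = 1.118 × 10⁻⁵ × 28 × N²
N² = 129,519.1 / (31.304 × 10⁻⁵) = 413,746,167
N ≈ √413,746,167 ≈ 20,340.8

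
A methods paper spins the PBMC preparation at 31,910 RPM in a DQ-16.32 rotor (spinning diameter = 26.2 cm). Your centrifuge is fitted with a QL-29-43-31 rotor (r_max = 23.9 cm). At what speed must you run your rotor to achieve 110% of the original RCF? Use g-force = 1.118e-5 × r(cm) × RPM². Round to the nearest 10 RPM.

≈ 24780 RPM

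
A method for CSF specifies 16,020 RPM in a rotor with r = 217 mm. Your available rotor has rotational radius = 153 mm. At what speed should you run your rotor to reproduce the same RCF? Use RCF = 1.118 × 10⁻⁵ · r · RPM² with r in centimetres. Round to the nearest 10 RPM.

Original rotor: r = 217 mm = 21.7 cm
RCF = 1.118 × 10⁻⁵ × r × N²
RCF_original = 1.118 × 10⁻⁵ × 21.7 × (16020)² = 1.118 × 10⁻⁵ × 21.7 × 256,640,400 ≈ 62,262.5 × g
Your rotor: r = 153 mm = 15.3 cm
62,262.5 = 1.118 × 10⁻⁵ × 15.3 × N²
N² = 62,262.5 / (17.1054 × 10⁻⁵) = 363,993,242
N ≈ √363,993,242 ≈ 19,078.6

19080 RPM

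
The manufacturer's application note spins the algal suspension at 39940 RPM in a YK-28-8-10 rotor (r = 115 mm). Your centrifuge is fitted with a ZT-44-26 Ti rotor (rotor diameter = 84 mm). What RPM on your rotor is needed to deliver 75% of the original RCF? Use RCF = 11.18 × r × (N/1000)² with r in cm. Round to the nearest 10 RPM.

≈ 57240 RPM

Original rotor: r = 115 mm = 11.5 cm
RCF_original = 11.18 × 11.5 × (39.94)² = 11.18 × 11.5 × 1,595.2036 ≈ 205,095.3 × g
Target RCF = 0.75 × 205,095.3 ≈ 153,821.5 × g
Your rotor: r = 84 mm / 2 = 42 mm = 4.2 cm
153,821.5 = 11.18 × 4.2 × (N/1000)²
(N/1000)² = 153,821.5 / 46.956 = 3275.865
N = 1000 × √3275.865 ≈ 57,235.2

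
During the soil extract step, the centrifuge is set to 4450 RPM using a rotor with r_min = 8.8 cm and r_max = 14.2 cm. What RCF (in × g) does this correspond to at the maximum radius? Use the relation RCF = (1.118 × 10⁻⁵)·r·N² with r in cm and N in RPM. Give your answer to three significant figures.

RCF ≈ 3140 × g

Use r_max = 14.2 cm.
RCF = 1.118 × 10⁻⁵ × 14.2 × (4450)² = 1.118 × 10⁻⁵ × 14.2 × 19,802,500 ≈ 3,143.8 × g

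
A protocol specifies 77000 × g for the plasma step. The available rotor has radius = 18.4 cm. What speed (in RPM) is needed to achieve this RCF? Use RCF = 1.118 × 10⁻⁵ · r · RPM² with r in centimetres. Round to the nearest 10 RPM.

≈ 19350 RPM

RCF = 1.118 × 10⁻⁵ × r × N²
77,000 = 1.118 × 10⁻⁵ × 18.4 × N²
N² = 77,000 / (20.5712 × 10⁻⁵) = 374,309,715
N ≈ √374,309,715 ≈ 19,347.1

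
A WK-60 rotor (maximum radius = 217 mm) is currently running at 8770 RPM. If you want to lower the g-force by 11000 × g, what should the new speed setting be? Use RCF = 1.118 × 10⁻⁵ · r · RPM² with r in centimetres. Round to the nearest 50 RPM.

≈ 5600 RPM

r = 217 mm = 21.7 cm
Current RCF = 1.118 × 10⁻⁵ × 21.7 × (8770)² = 1.118 × 10⁻⁵ × 21.7 × 76,912,900 ≈ 18,659.5 × g
Target RCF = 18,659.5 − 11,000 = 7,659.5 × g
N² = 7,659.5 / (24.2606 × 10⁻⁵) = 31,571,767
N ≈ √31,571,767 ≈ 5,618.9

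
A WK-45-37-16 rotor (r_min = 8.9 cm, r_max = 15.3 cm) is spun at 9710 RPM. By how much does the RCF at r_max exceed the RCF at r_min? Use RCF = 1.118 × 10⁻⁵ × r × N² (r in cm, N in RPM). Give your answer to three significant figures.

6750 × g

RCF_max = 1.118 × 10⁻⁵ × 15.3 × (9710)² = 1.118 × 10⁻⁵ × 15.3 × 94,284,100 ≈ 16,127.7 × g
RCF_min = 1.118 × 10⁻⁵ × 8.9 × (9710)² = 1.118 × 10⁻⁵ × 8.9 × 94,284,100 ≈ 9,381.5 × g
ΔRCF = 16,127.7 − 9,381.5 = 6,746.2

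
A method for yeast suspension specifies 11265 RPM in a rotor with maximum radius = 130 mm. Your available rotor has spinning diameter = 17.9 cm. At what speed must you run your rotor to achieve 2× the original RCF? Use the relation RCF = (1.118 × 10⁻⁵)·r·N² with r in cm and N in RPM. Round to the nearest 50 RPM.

≈ 19200 RPM

Original rotor: r = 130 mm = 13.0 cm
RCF_original = 1.118 × 10⁻⁵ × 13 × (11265)² = 1.118 × 10⁻⁵ × 13 × 126,900,225 ≈ 18,443.7 × g
Target RCF = 2 × 18,443.7 ≈ 36,887.4 × g
Your rotor: r = 17.9 / 2 = 8.95 cm
36,887.4 = 1.118 × 10⁻⁵ × 8.95 × N²
N² = 36,887.4 / (10.0061 × 10⁻⁵) = 368,649,124
N ≈ √368,649,124 ≈ 19,200.2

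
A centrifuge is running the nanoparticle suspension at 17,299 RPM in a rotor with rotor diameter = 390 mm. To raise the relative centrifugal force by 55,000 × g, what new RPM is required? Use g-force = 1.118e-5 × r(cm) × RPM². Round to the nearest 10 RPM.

23480 RPM

r = 390 mm / 2 = 195 mm = 19.5 cm
Current RCF = 1.118 × 10⁻⁵ × 19.5 × (17299)² = 1.118 × 10⁻⁵ × 19.5 × 299,255,401 ≈ 65,240.7 × g
Target RCF = 65,240.7 + 55,000 = 120,240.7 × g
N² = 120,240.7 / (21.801 × 10⁻⁵) = 551,537,544
N ≈ √551,537,544 ≈ 23,484.8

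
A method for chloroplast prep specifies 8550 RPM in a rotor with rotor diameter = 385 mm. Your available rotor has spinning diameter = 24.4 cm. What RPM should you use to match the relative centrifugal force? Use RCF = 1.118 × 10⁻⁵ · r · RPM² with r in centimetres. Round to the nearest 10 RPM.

10740 RPM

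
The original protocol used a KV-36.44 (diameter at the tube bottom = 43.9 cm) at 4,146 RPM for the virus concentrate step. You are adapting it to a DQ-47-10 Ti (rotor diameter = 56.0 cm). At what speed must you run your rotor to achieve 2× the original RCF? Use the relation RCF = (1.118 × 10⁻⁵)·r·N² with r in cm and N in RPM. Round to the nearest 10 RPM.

Original rotor: r = 43.9 / 2 = 21.95 cm
RCF_original = 1.118 × 10⁻⁵ × 21.95 × (4146)² = 1.118 × 10⁻⁵ × 21.95 × 17,189,316 ≈ 4,218.3 × g
Target RCF = 2 × 4,218.3 ≈ 8,436.6 × g
Your rotor: r = 56.0 / 2 = 28 cm
8,436.6 = 1.118 × 10⁻⁵ × 28 × N²
N² = 8,436.6 / (31.304 × 10⁻⁵) = 26,950,549
N ≈ √26,950,549 ≈ 5,191.4

5190 RPM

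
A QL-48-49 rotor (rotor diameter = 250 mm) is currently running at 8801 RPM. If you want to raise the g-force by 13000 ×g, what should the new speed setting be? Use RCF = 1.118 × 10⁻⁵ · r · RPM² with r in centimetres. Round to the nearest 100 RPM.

N₂ ≈ 13100 RPM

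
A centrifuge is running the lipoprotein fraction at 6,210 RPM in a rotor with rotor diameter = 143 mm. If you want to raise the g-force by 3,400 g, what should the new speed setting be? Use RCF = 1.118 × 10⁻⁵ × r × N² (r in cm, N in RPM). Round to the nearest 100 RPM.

≈ 9000 RPM

r = 143 mm / 2 = 71.5 mm = 7.15 cm
Current RCF = 1.118 × 10⁻⁵ × 7.15 × (6210)² = 1.118 × 10⁻⁵ × 7.15 × 38,564,100 ≈ 3,082.7 × g
Target RCF = 3,082.7 + 3,400 = 6,482.7 × g
N² = 6,482.7 / (7.9937 × 10⁻⁵) = 81,097,614
N ≈ √81,097,614 ≈ 9,005.4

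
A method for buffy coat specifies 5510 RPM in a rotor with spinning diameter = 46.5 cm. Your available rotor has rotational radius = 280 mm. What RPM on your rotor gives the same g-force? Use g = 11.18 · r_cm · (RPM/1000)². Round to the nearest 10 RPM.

Original rotor: r = 46.5 / 2 = 23.25 cm
RCF = 11.18 × r × (N/1000)²
RCF_original = 11.18 × 23.25 × (5.51)² = 11.18 × 23.25 × 30.3601 ≈ 7,891.7 × g
Your rotor: r = 280 mm = 28.0 cm
7,891.7 = 11.18 × 28 × (N/1000)²
(N/1000)² = 7,891.7 / 313.04 = 25.20988
N = 1000 × √25.20988 ≈ 5,020.9

≈ 5020 RPM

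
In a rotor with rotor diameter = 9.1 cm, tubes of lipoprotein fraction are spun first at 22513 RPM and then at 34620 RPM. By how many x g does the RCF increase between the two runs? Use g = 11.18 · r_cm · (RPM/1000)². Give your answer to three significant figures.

35200 x g

r = 9.1 / 2 = 4.55 cm
RCF₁ = 11.18 × 4.55 × (22.513)² = 11.18 × 4.55 × 506.835169 ≈ 25,782.2 × g
RCF₂ = 11.18 × 4.55 × (34.62)² = 11.18 × 4.55 × 1,198.5444 ≈ 60,968.8 × g
Increase = 60,968.8 − 25,782.2 = 35,186.6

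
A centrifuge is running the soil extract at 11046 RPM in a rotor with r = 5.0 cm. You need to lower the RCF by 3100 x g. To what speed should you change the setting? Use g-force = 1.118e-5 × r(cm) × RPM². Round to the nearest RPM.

Current RCF = 1.118 × 10⁻⁵ × 5 × (11046)² = 1.118 × 10⁻⁵ × 5 × 122,014,116 ≈ 6,820.6 × g
Target RCF = 6,820.6 − 3,100 = 3,720.6 × g
N² = 3,720.6 / (5.59 × 10⁻⁵) = 66,558,140
N ≈ √66,558,140 ≈ 8,158.3

8158 RPM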